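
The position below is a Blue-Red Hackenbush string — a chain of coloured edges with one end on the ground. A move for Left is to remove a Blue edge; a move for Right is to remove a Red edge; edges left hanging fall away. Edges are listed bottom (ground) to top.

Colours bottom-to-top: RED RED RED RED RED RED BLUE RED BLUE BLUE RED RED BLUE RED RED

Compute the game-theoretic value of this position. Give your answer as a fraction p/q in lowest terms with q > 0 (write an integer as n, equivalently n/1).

Recurse on prefixes of the 15-edge string RED RED RED RED RED RED BLUE RED BLUE BLUE RED RED BLUE RED RED:
value(R) = { none | 0 } => -1
value(RR) = { none | -1; 0 } => -2
value(RRR) = { none | -2; -1; 0 } => -3
value(RRRR) = { none | -3; -2; -1; 0 } => -4
value(RRRRR) = { none | -4; -3; -2; -1; 0 } => -5
value(RRRRRR) = { none | -5; -4; -3; -2; -1; 0 } => -6
value(RRRRRRB) = { -6 | -5; -4; -3; -2; -1; 0 } => -11/2
value(RRRRRRBR) = { -6 | -11/2; -5; -4; -3; -2; -1; 0 } => -23/4
value(RRRRRRBRB) = { -6; -23/4 | -11/2; -5; -4; -3; -2; -1; 0 } => -45/8
value(RRRRRRBRBB) = { -6; -23/4; -45/8 | -11/2; -5; -4; -3; -2; -1; 0 } => -89/16
value(RRRRRRBRBBR) = { -6; -23/4; -45/8 | -89/16; -11/2; -5; -4; -3; -2; -1; 0 } => -179/32
value(RRRRRRBRBBRR) = { -6; -23/4; -45/8 | -179/32; -89/16; -11/2; -5; -4; -3; -2; -1; 0 } => -359/64
value(RRRRRRBRBBRRB) = { -6; -23/4; -45/8; -359/64 | -179/32; -89/16; -11/2; -5; -4; -3; -2; -1; 0 } => -717/128
value(RRRRRRBRBBRRBR) = { -6; -23/4; -45/8; -359/64 | -717/128; -179/32; -89/16; -11/2; -5; -4; -3; -2; -1; 0 } => -1435/256
value(RRRRRRBRBBRRBRR) = { -6; -23/4; -45/8; -359/64 | -1435/256; -717/128; -179/32; -89/16; -11/2; -5; -4; -3; -2; -1; 0 } => -2871/512

-2871/512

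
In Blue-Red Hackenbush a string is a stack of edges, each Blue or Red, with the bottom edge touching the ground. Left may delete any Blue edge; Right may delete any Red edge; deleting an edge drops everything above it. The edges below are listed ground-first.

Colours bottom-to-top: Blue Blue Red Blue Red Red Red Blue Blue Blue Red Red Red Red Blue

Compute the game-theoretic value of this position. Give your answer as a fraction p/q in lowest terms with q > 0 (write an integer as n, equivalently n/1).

12739/8192

Prefix values for Blue Blue Red Blue Red Red Red Blue Blue Blue Red Red Red Red Blue via {L|R} + simplicity:
edge 1 of 15 (Blue): { 0 | — } so 1
edge 2 of 15 (Blue): { 0,1 | — } so 2
edge 3 of 15 (Red): { 0,1 | 2 } so 3/2
edge 4 of 15 (Blue): { 0,1,3/2 | 2 } so 7/4
edge 5 of 15 (Red): { 0,1,3/2 | 7/4,2 } so 13/8
edge 6 of 15 (Red): { 0,1,3/2 | 13/8,7/4,2 } so 25/16
edge 7 of 15 (Red): { 0,1,3/2 | 25/16,13/8,7/4,2 } so 49/32
edge 8 of 15 (Blue): { 0,1,3/2,49/32 | 25/16,13/8,7/4,2 } so 99/64
edge 9 of 15 (Blue): { 0,1,3/2,49/32,99/64 | 25/16,13/8,7/4,2 } so 199/128
edge 10 of 15 (Blue): { 0,1,3/2,49/32,99/64,199/128 | 25/16,13/8,7/4,2 } so 399/256
edge 11 of 15 (Red): { 0,1,3/2,49/32,99/64,199/128 | 399/256,25/16,13/8,7/4,2 } so 797/512
edge 12 of 15 (Red): { 0,1,3/2,49/32,99/64,199/128 | 797/512,399/256,25/16,13/8,7/4,2 } so 1593/1024
edge 13 of 15 (Red): { 0,1,3/2,49/32,99/64,199/128 | 1593/1024,797/512,399/256,25/16,13/8,7/4,2 } so 3185/2048
edge 14 of 15 (Red): { 0,1,3/2,49/32,99/64,199/128 | 3185/2048,1593/1024,797/512,399/256,25/16,13/8,7/4,2 } so 6369/4096
edge 15 of 15 (Blue): { 0,1,3/2,49/32,99/64,199/128,6369/4096 | 3185/2048,1593/1024,797/512,399/256,25/16,13/8,7/4,2 } so 12739/8192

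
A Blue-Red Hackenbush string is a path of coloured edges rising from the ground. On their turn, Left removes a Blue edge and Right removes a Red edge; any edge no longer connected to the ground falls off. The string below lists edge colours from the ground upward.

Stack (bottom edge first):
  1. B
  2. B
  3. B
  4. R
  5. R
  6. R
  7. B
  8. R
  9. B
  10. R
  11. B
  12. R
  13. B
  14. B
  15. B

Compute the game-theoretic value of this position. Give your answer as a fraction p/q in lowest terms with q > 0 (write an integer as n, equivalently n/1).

8879/4096

Recurse on prefixes of the 15-edge string B B B R R R B R B R B R B B B:
G_1 [B]  L=[0]  R=[—]  ⇒ 1
G_2 [BB]  L=[0; 1]  R=[—]  ⇒ 2
G_3 [BBB]  L=[0; 1; 2]  R=[—]  ⇒ 3
G_4 [BBBR]  L=[0; 1; 2]  R=[3]  ⇒ 5/2
G_5 [BBBRR]  L=[0; 1; 2]  R=[5/2; 3]  ⇒ 9/4
G_6 [BBBRRR]  L=[0; 1; 2]  R=[9/4; 5/2; 3]  ⇒ 17/8
G_7 [BBBRRRB]  L=[0; 1; 2; 17/8]  R=[9/4; 5/2; 3]  ⇒ 35/16
G_8 [BBBRRRBR]  L=[0; 1; 2; 17/8]  R=[35/16; 9/4; 5/2; 3]  ⇒ 69/32
G_9 [BBBRRRBRB]  L=[0; 1; 2; 17/8; 69/32]  R=[35/16; 9/4; 5/2; 3]  ⇒ 139/64
G_10 [BBBRRRBRBR]  L=[0; 1; 2; 17/8; 69/32]  R=[139/64; 35/16; 9/4; 5/2; 3]  ⇒ 277/128
G_11 [BBBRRRBRBRB]  L=[0; 1; 2; 17/8; 69/32; 277/128]  R=[139/64; 35/16; 9/4; 5/2; 3]  ⇒ 555/256
G_12 [BBBRRRBRBRBR]  L=[0; 1; 2; 17/8; 69/32; 277/128]  R=[555/256; 139/64; 35/16; 9/4; 5/2; 3]  ⇒ 1109/512
G_13 [BBBRRRBRBRBRB]  L=[0; 1; 2; 17/8; 69/32; 277/128; 1109/512]  R=[555/256; 139/64; 35/16; 9/4; 5/2; 3]  ⇒ 2219/1024
G_14 [BBBRRRBRBRBRBB]  L=[0; 1; 2; 17/8; 69/32; 277/128; 1109/512; 2219/1024]  R=[555/256; 139/64; 35/16; 9/4; 5/2; 3]  ⇒ 4439/2048
G_15 [BBBRRRBRBRBRBBB]  L=[0; 1; 2; 17/8; 69/32; 277/128; 1109/512; 2219/1024; 4439/2048]  R=[555/256; 139/64; 35/16; 9/4; 5/2; 3]  ⇒ 8879/4096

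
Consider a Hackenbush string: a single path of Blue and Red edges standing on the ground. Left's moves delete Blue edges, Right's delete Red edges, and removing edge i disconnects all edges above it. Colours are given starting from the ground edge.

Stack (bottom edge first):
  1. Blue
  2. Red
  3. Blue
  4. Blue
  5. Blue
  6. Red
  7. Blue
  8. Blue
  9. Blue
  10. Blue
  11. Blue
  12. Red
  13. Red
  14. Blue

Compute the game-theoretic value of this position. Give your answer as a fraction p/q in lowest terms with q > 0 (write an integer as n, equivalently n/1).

7667/8192

B: Left { 0 }, Right { · } ⇒ simplest 1
BR: Left { 0 }, Right { 1 } ⇒ simplest 1/2
BRB: Left { 0, 1/2 }, Right { 1 } ⇒ simplest 3/4
BRBB: Left { 0, 1/2, 3/4 }, Right { 1 } ⇒ simplest 7/8
BRBBB: Left { 0, 1/2, 3/4, 7/8 }, Right { 1 } ⇒ simplest 15/16
BRBBBR: Left { 0, 1/2, 3/4, 7/8 }, Right { 15/16, 1 } ⇒ simplest 29/32
BRBBBRB: Left { 0, 1/2, 3/4, 7/8, 29/32 }, Right { 15/16, 1 } ⇒ simplest 59/64
BRBBBRBB: Left { 0, 1/2, 3/4, 7/8, 29/32, 59/64 }, Right { 15/16, 1 } ⇒ simplest 119/128
BRBBBRBBB: Left { 0, 1/2, 3/4, 7/8, 29/32, 59/64, 119/128 }, Right { 15/16, 1 } ⇒ simplest 239/256
BRBBBRBBBB: Left { 0, 1/2, 3/4, 7/8, 29/32, 59/64, 119/128, 239/256 }, Right { 15/16, 1 } ⇒ simplest 479/512
BRBBBRBBBBB: Left { 0, 1/2, 3/4, 7/8, 29/32, 59/64, 119/128, 239/256, 479/512 }, Right { 15/16, 1 } ⇒ simplest 959/1024
BRBBBRBBBBBR: Left { 0, 1/2, 3/4, 7/8, 29/32, 59/64, 119/128, 239/256, 479/512 }, Right { 959/1024, 15/16, 1 } ⇒ simplest 1917/2048
BRBBBRBBBBBRR: Left { 0, 1/2, 3/4, 7/8, 29/32, 59/64, 119/128, 239/256, 479/512 }, Right { 1917/2048, 959/1024, 15/16, 1 } ⇒ simplest 3833/4096
BRBBBRBBBBBRRB: Left { 0, 1/2, 3/4, 7/8, 29/32, 59/64, 119/128, 239/256, 479/512, 3833/4096 }, Right { 1917/2048, 959/1024, 15/16, 1 } ⇒ simplest 7667/8192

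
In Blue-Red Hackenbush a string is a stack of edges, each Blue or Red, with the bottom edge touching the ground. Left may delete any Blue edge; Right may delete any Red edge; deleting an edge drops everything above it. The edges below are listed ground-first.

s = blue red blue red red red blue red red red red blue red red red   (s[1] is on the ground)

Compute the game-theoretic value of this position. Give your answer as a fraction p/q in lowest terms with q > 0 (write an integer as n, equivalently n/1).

8721/16384

Build G(s[:k]) for k = 1..15, string s = blue red blue red red red blue red red red red blue red red red.
b: Left { 0 }, Right { ∅ } = simplest 1
br: Left { 0 }, Right { 1 } = simplest 1/2
brb: Left { 0, 1/2 }, Right { 1 } = simplest 3/4
brbr: Left { 0, 1/2 }, Right { 3/4, 1 } = simplest 5/8
brbrr: Left { 0, 1/2 }, Right { 5/8, 3/4, 1 } = simplest 9/16
brbrrr: Left { 0, 1/2 }, Right { 9/16, 5/8, 3/4, 1 } = simplest 17/32
brbrrrb: Left { 0, 1/2, 17/32 }, Right { 9/16, 5/8, 3/4, 1 } = simplest 35/64
brbrrrbr: Left { 0, 1/2, 17/32 }, Right { 35/64, 9/16, 5/8, 3/4, 1 } = simplest 69/128
brbrrrbrr: Left { 0, 1/2, 17/32 }, Right { 69/128, 35/64, 9/16, 5/8, 3/4, 1 } = simplest 137/256
brbrrrbrrr: Left { 0, 1/2, 17/32 }, Right { 137/256, 69/128, 35/64, 9/16, 5/8, 3/4, 1 } = simplest 273/512
brbrrrbrrrr: Left { 0, 1/2, 17/32 }, Right { 273/512, 137/256, 69/128, 35/64, 9/16, 5/8, 3/4, 1 } = simplest 545/1024
brbrrrbrrrrb: Left { 0, 1/2, 17/32, 545/1024 }, Right { 273/512, 137/256, 69/128, 35/64, 9/16, 5/8, 3/4, 1 } = simplest 1091/2048
brbrrrbrrrrbr: Left { 0, 1/2, 17/32, 545/1024 }, Right { 1091/2048, 273/512, 137/256, 69/128, 35/64, 9/16, 5/8, 3/4, 1 } = simplest 2181/4096
brbrrrbrrrrbrr: Left { 0, 1/2, 17/32, 545/1024 }, Right { 2181/4096, 1091/2048, 273/512, 137/256, 69/128, 35/64, 9/16, 5/8, 3/4, 1 } = simplest 4361/8192
brbrrrbrrrrbrrr: Left { 0, 1/2, 17/32, 545/1024 }, Right { 4361/8192, 2181/4096, 1091/2048, 273/512, 137/256, 69/128, 35/64, 9/16, 5/8, 3/4, 1 } = simplest 8721/16384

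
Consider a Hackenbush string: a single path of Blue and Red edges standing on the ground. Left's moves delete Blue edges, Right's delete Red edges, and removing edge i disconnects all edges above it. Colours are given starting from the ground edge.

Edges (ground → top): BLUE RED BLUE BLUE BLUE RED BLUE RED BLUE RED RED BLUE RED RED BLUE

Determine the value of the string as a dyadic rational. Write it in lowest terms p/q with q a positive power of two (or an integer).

val_1 [B]  L=[0]  R=[∅]  gives 1
val_2 [BR]  L=[0]  R=[1]  gives 1/2
val_3 [BRB]  L=[0 1/2]  R=[1]  gives 3/4
val_4 [BRBB]  L=[0 1/2 3/4]  R=[1]  gives 7/8
val_5 [BRBBB]  L=[0 1/2 3/4 7/8]  R=[1]  gives 15/16
val_6 [BRBBBR]  L=[0 1/2 3/4 7/8]  R=[15/16 1]  gives 29/32
val_7 [BRBBBRB]  L=[0 1/2 3/4 7/8 29/32]  R=[15/16 1]  gives 59/64
val_8 [BRBBBRBR]  L=[0 1/2 3/4 7/8 29/32]  R=[59/64 15/16 1]  gives 117/128
val_9 [BRBBBRBRB]  L=[0 1/2 3/4 7/8 29/32 117/128]  R=[59/64 15/16 1]  gives 235/256
val_10 [BRBBBRBRBR]  L=[0 1/2 3/4 7/8 29/32 117/128]  R=[235/256 59/64 15/16 1]  gives 469/512
val_11 [BRBBBRBRBRR]  L=[0 1/2 3/4 7/8 29/32 117/128]  R=[469/512 235/256 59/64 15/16 1]  gives 937/1024
val_12 [BRBBBRBRBRRB]  L=[0 1/2 3/4 7/8 29/32 117/128 937/1024]  R=[469/512 235/256 59/64 15/16 1]  gives 1875/2048
val_13 [BRBBBRBRBRRBR]  L=[0 1/2 3/4 7/8 29/32 117/128 937/1024]  R=[1875/2048 469/512 235/256 59/64 15/16 1]  gives 3749/4096
val_14 [BRBBBRBRBRRBRR]  L=[0 1/2 3/4 7/8 29/32 117/128 937/1024]  R=[3749/4096 1875/2048 469/512 235/256 59/64 15/16 1]  gives 7497/8192
val_15 [BRBBBRBRBRRBRRB]  L=[0 1/2 3/4 7/8 29/32 117/128 937/1024 7497/8192]  R=[3749/4096 1875/2048 469/512 235/256 59/64 15/16 1]  gives 14995/16384

14995/16384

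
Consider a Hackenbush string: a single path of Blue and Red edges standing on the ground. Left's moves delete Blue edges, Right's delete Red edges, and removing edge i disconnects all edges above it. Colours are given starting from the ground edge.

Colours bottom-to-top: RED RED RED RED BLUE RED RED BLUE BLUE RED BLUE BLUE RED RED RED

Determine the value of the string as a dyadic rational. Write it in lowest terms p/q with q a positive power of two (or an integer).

-7759/2048

G(R) = { ∅ | 0 } ⇒ -1
G(RR) = { ∅ | -1; 0 } ⇒ -2
G(RRR) = { ∅ | -2; -1; 0 } ⇒ -3
G(RRRR) = { ∅ | -3; -2; -1; 0 } ⇒ -4
G(RRRRB) = { -4 | -3; -2; -1; 0 } ⇒ -7/2
G(RRRRBR) = { -4 | -7/2; -3; -2; -1; 0 } ⇒ -15/4
G(RRRRBRR) = { -4 | -15/4; -7/2; -3; -2; -1; 0 } ⇒ -31/8
G(RRRRBRRB) = { -4; -31/8 | -15/4; -7/2; -3; -2; -1; 0 } ⇒ -61/16
G(RRRRBRRBB) = { -4; -31/8; -61/16 | -15/4; -7/2; -3; -2; -1; 0 } ⇒ -121/32
G(RRRRBRRBBR) = { -4; -31/8; -61/16 | -121/32; -15/4; -7/2; -3; -2; -1; 0 } ⇒ -243/64
G(RRRRBRRBBRB) = { -4; -31/8; -61/16; -243/64 | -121/32; -15/4; -7/2; -3; -2; -1; 0 } ⇒ -485/128
G(RRRRBRRBBRBB) = { -4; -31/8; -61/16; -243/64; -485/128 | -121/32; -15/4; -7/2; -3; -2; -1; 0 } ⇒ -969/256
G(RRRRBRRBBRBBR) = { -4; -31/8; -61/16; -243/64; -485/128 | -969/256; -121/32; -15/4; -7/2; -3; -2; -1; 0 } ⇒ -1939/512
G(RRRRBRRBBRBBRR) = { -4; -31/8; -61/16; -243/64; -485/128 | -1939/512; -969/256; -121/32; -15/4; -7/2; -3; -2; -1; 0 } ⇒ -3879/1024
G(RRRRBRRBBRBBRRR) = { -4; -31/8; -61/16; -243/64; -485/128 | -3879/1024; -1939/512; -969/256; -121/32; -15/4; -7/2; -3; -2; -1; 0 } ⇒ -7759/2048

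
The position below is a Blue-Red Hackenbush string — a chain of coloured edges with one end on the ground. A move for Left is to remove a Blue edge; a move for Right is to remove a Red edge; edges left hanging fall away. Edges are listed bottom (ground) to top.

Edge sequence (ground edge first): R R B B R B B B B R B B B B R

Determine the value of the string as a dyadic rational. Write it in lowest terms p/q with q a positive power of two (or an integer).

-10307/8192

step 1: add R to get R; options L={ ∅ } R={ 0 } => -1
step 2: add R to get RR; options L={ ∅ } R={ -1, 0 } => -2
step 3: add B to get RRB; options L={ -2 } R={ -1, 0 } => -3/2
step 4: add B to get RRBB; options L={ -2, -3/2 } R={ -1, 0 } => -5/4
step 5: add R to get RRBBR; options L={ -2, -3/2 } R={ -5/4, -1, 0 } => -11/8
step 6: add B to get RRBBRB; options L={ -2, -3/2, -11/8 } R={ -5/4, -1, 0 } => -21/16
step 7: add B to get RRBBRBB; options L={ -2, -3/2, -11/8, -21/16 } R={ -5/4, -1, 0 } => -41/32
step 8: add B to get RRBBRBBB; options L={ -2, -3/2, -11/8, -21/16, -41/32 } R={ -5/4, -1, 0 } => -81/64
step 9: add B to get RRBBRBBBB; options L={ -2, -3/2, -11/8, -21/16, -41/32, -81/64 } R={ -5/4, -1, 0 } => -161/128
step 10: add R to get RRBBRBBBBR; options L={ -2, -3/2, -11/8, -21/16, -41/32, -81/64 } R={ -161/128, -5/4, -1, 0 } => -323/256
step 11: add B to get RRBBRBBBBRB; options L={ -2, -3/2, -11/8, -21/16, -41/32, -81/64, -323/256 } R={ -161/128, -5/4, -1, 0 } => -645/512
step 12: add B to get RRBBRBBBBRBB; options L={ -2, -3/2, -11/8, -21/16, -41/32, -81/64, -323/256, -645/512 } R={ -161/128, -5/4, -1, 0 } => -1289/1024
step 13: add B to get RRBBRBBBBRBBB; options L={ -2, -3/2, -11/8, -21/16, -41/32, -81/64, -323/256, -645/512, -1289/1024 } R={ -161/128, -5/4, -1, 0 } => -2577/2048
step 14: add B to get RRBBRBBBBRBBBB; options L={ -2, -3/2, -11/8, -21/16, -41/32, -81/64, -323/256, -645/512, -1289/1024, -2577/2048 } R={ -161/128, -5/4, -1, 0 } => -5153/4096
step 15: add R to get RRBBRBBBBRBBBBR; options L={ -2, -3/2, -11/8, -21/16, -41/32, -81/64, -323/256, -645/512, -1289/1024, -2577/2048 } R={ -5153/4096, -161/128, -5/4, -1, 0 } => -10307/8192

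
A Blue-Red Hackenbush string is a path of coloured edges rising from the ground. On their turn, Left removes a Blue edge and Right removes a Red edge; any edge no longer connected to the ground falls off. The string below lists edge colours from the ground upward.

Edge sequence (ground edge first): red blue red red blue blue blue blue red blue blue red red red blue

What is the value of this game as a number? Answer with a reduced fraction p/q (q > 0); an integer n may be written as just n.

-12445/16384

Prefix values for red blue red red blue blue blue blue red blue blue red red red blue via {L|R} + simplicity:
step 1: add red to get r; options L={ (no moves) } R={ 0 } gives -1
step 2: add blue to get rb; options L={ -1 } R={ 0 } gives -1/2
step 3: add red to get rbr; options L={ -1 } R={ -1/2 0 } gives -3/4
step 4: add red to get rbrr; options L={ -1 } R={ -3/4 -1/2 0 } gives -7/8
step 5: add blue to get rbrrb; options L={ -1 -7/8 } R={ -3/4 -1/2 0 } gives -13/16
step 6: add blue to get rbrrbb; options L={ -1 -7/8 -13/16 } R={ -3/4 -1/2 0 } gives -25/32
step 7: add blue to get rbrrbbb; options L={ -1 -7/8 -13/16 -25/32 } R={ -3/4 -1/2 0 } gives -49/64
step 8: add blue to get rbrrbbbb; options L={ -1 -7/8 -13/16 -25/32 -49/64 } R={ -3/4 -1/2 0 } gives -97/128
step 9: add red to get rbrrbbbbr; options L={ -1 -7/8 -13/16 -25/32 -49/64 } R={ -97/128 -3/4 -1/2 0 } gives -195/256
step 10: add blue to get rbrrbbbbrb; options L={ -1 -7/8 -13/16 -25/32 -49/64 -195/256 } R={ -97/128 -3/4 -1/2 0 } gives -389/512
step 11: add blue to get rbrrbbbbrbb; options L={ -1 -7/8 -13/16 -25/32 -49/64 -195/256 -389/512 } R={ -97/128 -3/4 -1/2 0 } gives -777/1024
step 12: add red to get rbrrbbbbrbbr; options L={ -1 -7/8 -13/16 -25/32 -49/64 -195/256 -389/512 } R={ -777/1024 -97/128 -3/4 -1/2 0 } gives -1555/2048
step 13: add red to get rbrrbbbbrbbrr; options L={ -1 -7/8 -13/16 -25/32 -49/64 -195/256 -389/512 } R={ -1555/2048 -777/1024 -97/128 -3/4 -1/2 0 } gives -3111/4096
step 14: add red to get rbrrbbbbrbbrrr; options L={ -1 -7/8 -13/16 -25/32 -49/64 -195/256 -389/512 } R={ -3111/4096 -1555/2048 -777/1024 -97/128 -3/4 -1/2 0 } gives -6223/8192
step 15: add blue to get rbrrbbbbrbbrrrb; options L={ -1 -7/8 -13/16 -25/32 -49/64 -195/256 -389/512 -6223/8192 } R={ -3111/4096 -1555/2048 -777/1024 -97/128 -3/4 -1/2 0 } gives -12445/16384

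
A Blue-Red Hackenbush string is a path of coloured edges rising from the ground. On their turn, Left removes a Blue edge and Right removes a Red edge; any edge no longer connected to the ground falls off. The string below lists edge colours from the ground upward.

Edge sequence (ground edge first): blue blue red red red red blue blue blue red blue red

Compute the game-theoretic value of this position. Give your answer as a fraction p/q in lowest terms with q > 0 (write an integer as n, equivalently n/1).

1141/1024

edge 1 of 12 (blue): { 0 | — } — 1
edge 2 of 12 (blue): { 0; 1 | — } — 2
edge 3 of 12 (red): { 0; 1 | 2 } — 3/2
edge 4 of 12 (red): { 0; 1 | 3/2; 2 } — 5/4
edge 5 of 12 (red): { 0; 1 | 5/4; 3/2; 2 } — 9/8
edge 6 of 12 (red): { 0; 1 | 9/8; 5/4; 3/2; 2 } — 17/16
edge 7 of 12 (blue): { 0; 1; 17/16 | 9/8; 5/4; 3/2; 2 } — 35/32
edge 8 of 12 (blue): { 0; 1; 17/16; 35/32 | 9/8; 5/4; 3/2; 2 } — 71/64
edge 9 of 12 (blue): { 0; 1; 17/16; 35/32; 71/64 | 9/8; 5/4; 3/2; 2 } — 143/128
edge 10 of 12 (red): { 0; 1; 17/16; 35/32; 71/64 | 143/128; 9/8; 5/4; 3/2; 2 } — 285/256
edge 11 of 12 (blue): { 0; 1; 17/16; 35/32; 71/64; 285/256 | 143/128; 9/8; 5/4; 3/2; 2 } — 571/512
edge 12 of 12 (red): { 0; 1; 17/16; 35/32; 71/64; 285/256 | 571/512; 143/128; 9/8; 5/4; 3/2; 2 } — 1141/1024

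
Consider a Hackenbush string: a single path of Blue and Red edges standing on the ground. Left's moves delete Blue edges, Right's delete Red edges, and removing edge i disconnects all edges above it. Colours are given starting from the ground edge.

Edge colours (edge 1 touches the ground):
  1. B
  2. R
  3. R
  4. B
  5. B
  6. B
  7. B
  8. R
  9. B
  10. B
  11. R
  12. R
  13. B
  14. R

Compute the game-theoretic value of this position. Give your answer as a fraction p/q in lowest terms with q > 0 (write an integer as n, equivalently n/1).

Build value(s[:k]) for k = 1..14, string s = B R R B B B B R B B R R B R.
value_1 [B]  L=[0]  R=[·]  => 1
value_2 [BR]  L=[0]  R=[1]  => 1/2
value_3 [BRR]  L=[0]  R=[1/2; 1]  => 1/4
value_4 [BRRB]  L=[0; 1/4]  R=[1/2; 1]  => 3/8
value_5 [BRRBB]  L=[0; 1/4; 3/8]  R=[1/2; 1]  => 7/16
value_6 [BRRBBB]  L=[0; 1/4; 3/8; 7/16]  R=[1/2; 1]  => 15/32
value_7 [BRRBBBB]  L=[0; 1/4; 3/8; 7/16; 15/32]  R=[1/2; 1]  => 31/64
value_8 [BRRBBBBR]  L=[0; 1/4; 3/8; 7/16; 15/32]  R=[31/64; 1/2; 1]  => 61/128
value_9 [BRRBBBBRB]  L=[0; 1/4; 3/8; 7/16; 15/32; 61/128]  R=[31/64; 1/2; 1]  => 123/256
value_10 [BRRBBBBRBB]  L=[0; 1/4; 3/8; 7/16; 15/32; 61/128; 123/256]  R=[31/64; 1/2; 1]  => 247/512
value_11 [BRRBBBBRBBR]  L=[0; 1/4; 3/8; 7/16; 15/32; 61/128; 123/256]  R=[247/512; 31/64; 1/2; 1]  => 493/1024
value_12 [BRRBBBBRBBRR]  L=[0; 1/4; 3/8; 7/16; 15/32; 61/128; 123/256]  R=[493/1024; 247/512; 31/64; 1/2; 1]  => 985/2048
value_13 [BRRBBBBRBBRRB]  L=[0; 1/4; 3/8; 7/16; 15/32; 61/128; 123/256; 985/2048]  R=[493/1024; 247/512; 31/64; 1/2; 1]  => 1971/4096
value_14 [BRRBBBBRBBRRBR]  L=[0; 1/4; 3/8; 7/16; 15/32; 61/128; 123/256; 985/2048]  R=[1971/4096; 493/1024; 247/512; 31/64; 1/2; 1]  => 3941/8192

3941/8192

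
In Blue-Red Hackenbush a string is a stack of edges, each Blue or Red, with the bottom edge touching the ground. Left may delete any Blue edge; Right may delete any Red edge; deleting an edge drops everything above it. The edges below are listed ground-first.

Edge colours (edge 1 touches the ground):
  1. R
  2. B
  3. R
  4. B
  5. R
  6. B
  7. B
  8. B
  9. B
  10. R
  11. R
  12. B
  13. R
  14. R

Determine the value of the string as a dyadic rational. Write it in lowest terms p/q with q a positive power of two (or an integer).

-5175/8192

Build g(s[:k]) for k = 1..14, string s = R B R B R B B B B R R B R R.
R: Left { none }, Right { 0 } => simplest -1
RB: Left { -1 }, Right { 0 } => simplest -1/2
RBR: Left { -1 }, Right { -1/2,0 } => simplest -3/4
RBRB: Left { -1,-3/4 }, Right { -1/2,0 } => simplest -5/8
RBRBR: Left { -1,-3/4 }, Right { -5/8,-1/2,0 } => simplest -11/16
RBRBRB: Left { -1,-3/4,-11/16 }, Right { -5/8,-1/2,0 } => simplest -21/32
RBRBRBB: Left { -1,-3/4,-11/16,-21/32 }, Right { -5/8,-1/2,0 } => simplest -41/64
RBRBRBBB: Left { -1,-3/4,-11/16,-21/32,-41/64 }, Right { -5/8,-1/2,0 } => simplest -81/128
RBRBRBBBB: Left { -1,-3/4,-11/16,-21/32,-41/64,-81/128 }, Right { -5/8,-1/2,0 } => simplest -161/256
RBRBRBBBBR: Left { -1,-3/4,-11/16,-21/32,-41/64,-81/128 }, Right { -161/256,-5/8,-1/2,0 } => simplest -323/512
RBRBRBBBBRR: Left { -1,-3/4,-11/16,-21/32,-41/64,-81/128 }, Right { -323/512,-161/256,-5/8,-1/2,0 } => simplest -647/1024
RBRBRBBBBRRB: Left { -1,-3/4,-11/16,-21/32,-41/64,-81/128,-647/1024 }, Right { -323/512,-161/256,-5/8,-1/2,0 } => simplest -1293/2048
RBRBRBBBBRRBR: Left { -1,-3/4,-11/16,-21/32,-41/64,-81/128,-647/1024 }, Right { -1293/2048,-323/512,-161/256,-5/8,-1/2,0 } => simplest -2587/4096
RBRBRBBBBRRBRR: Left { -1,-3/4,-11/16,-21/32,-41/64,-81/128,-647/1024 }, Right { -2587/4096,-1293/2048,-323/512,-161/256,-5/8,-1/2,0 } => simplest -5175/8192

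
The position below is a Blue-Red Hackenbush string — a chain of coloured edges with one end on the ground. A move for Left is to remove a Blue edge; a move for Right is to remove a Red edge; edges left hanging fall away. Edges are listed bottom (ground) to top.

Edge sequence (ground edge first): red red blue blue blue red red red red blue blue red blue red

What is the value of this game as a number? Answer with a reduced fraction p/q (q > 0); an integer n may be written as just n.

-5067/4096

Build v(s[:k]) for k = 1..14, string s = red red blue blue blue red red red red blue blue red blue red.
r: Left { none }, Right { 0 } -> simplest -1
rr: Left { none }, Right { -1, 0 } -> simplest -2
rrb: Left { -2 }, Right { -1, 0 } -> simplest -3/2
rrbb: Left { -2, -3/2 }, Right { -1, 0 } -> simplest -5/4
rrbbb: Left { -2, -3/2, -5/4 }, Right { -1, 0 } -> simplest -9/8
rrbbbr: Left { -2, -3/2, -5/4 }, Right { -9/8, -1, 0 } -> simplest -19/16
rrbbbrr: Left { -2, -3/2, -5/4 }, Right { -19/16, -9/8, -1, 0 } -> simplest -39/32
rrbbbrrr: Left { -2, -3/2, -5/4 }, Right { -39/32, -19/16, -9/8, -1, 0 } -> simplest -79/64
rrbbbrrrr: Left { -2, -3/2, -5/4 }, Right { -79/64, -39/32, -19/16, -9/8, -1, 0 } -> simplest -159/128
rrbbbrrrrb: Left { -2, -3/2, -5/4, -159/128 }, Right { -79/64, -39/32, -19/16, -9/8, -1, 0 } -> simplest -317/256
rrbbbrrrrbb: Left { -2, -3/2, -5/4, -159/128, -317/256 }, Right { -79/64, -39/32, -19/16, -9/8, -1, 0 } -> simplest -633/512
rrbbbrrrrbbr: Left { -2, -3/2, -5/4, -159/128, -317/256 }, Right { -633/512, -79/64, -39/32, -19/16, -9/8, -1, 0 } -> simplest -1267/1024
rrbbbrrrrbbrb: Left { -2, -3/2, -5/4, -159/128, -317/256, -1267/1024 }, Right { -633/512, -79/64, -39/32, -19/16, -9/8, -1, 0 } -> simplest -2533/2048
rrbbbrrrrbbrbr: Left { -2, -3/2, -5/4, -159/128, -317/256, -1267/1024 }, Right { -2533/2048, -633/512, -79/64, -39/32, -19/16, -9/8, -1, 0 } -> simplest -5067/4096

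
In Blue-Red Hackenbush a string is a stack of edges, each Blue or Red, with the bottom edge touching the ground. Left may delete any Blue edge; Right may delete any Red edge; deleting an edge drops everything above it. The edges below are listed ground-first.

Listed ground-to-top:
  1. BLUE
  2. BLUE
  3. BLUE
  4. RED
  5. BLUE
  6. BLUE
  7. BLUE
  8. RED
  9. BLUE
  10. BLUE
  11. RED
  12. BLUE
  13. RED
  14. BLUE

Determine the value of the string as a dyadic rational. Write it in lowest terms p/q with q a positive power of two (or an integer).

5995/2048

Recurse on prefixes of the 14-edge string BLUE BLUE BLUE RED BLUE BLUE BLUE RED BLUE BLUE RED BLUE RED BLUE:
value_1 [B]  L=[0]  R=[∅]  — 1
value_2 [BB]  L=[0, 1]  R=[∅]  — 2
value_3 [BBB]  L=[0, 1, 2]  R=[∅]  — 3
value_4 [BBBR]  L=[0, 1, 2]  R=[3]  — 5/2
value_5 [BBBRB]  L=[0, 1, 2, 5/2]  R=[3]  — 11/4
value_6 [BBBRBB]  L=[0, 1, 2, 5/2, 11/4]  R=[3]  — 23/8
value_7 [BBBRBBB]  L=[0, 1, 2, 5/2, 11/4, 23/8]  R=[3]  — 47/16
value_8 [BBBRBBBR]  L=[0, 1, 2, 5/2, 11/4, 23/8]  R=[47/16, 3]  — 93/32
value_9 [BBBRBBBRB]  L=[0, 1, 2, 5/2, 11/4, 23/8, 93/32]  R=[47/16, 3]  — 187/64
value_10 [BBBRBBBRBB]  L=[0, 1, 2, 5/2, 11/4, 23/8, 93/32, 187/64]  R=[47/16, 3]  — 375/128
value_11 [BBBRBBBRBBR]  L=[0, 1, 2, 5/2, 11/4, 23/8, 93/32, 187/64]  R=[375/128, 47/16, 3]  — 749/256
value_12 [BBBRBBBRBBRB]  L=[0, 1, 2, 5/2, 11/4, 23/8, 93/32, 187/64, 749/256]  R=[375/128, 47/16, 3]  — 1499/512
value_13 [BBBRBBBRBBRBR]  L=[0, 1, 2, 5/2, 11/4, 23/8, 93/32, 187/64, 749/256]  R=[1499/512, 375/128, 47/16, 3]  — 2997/1024
value_14 [BBBRBBBRBBRBRB]  L=[0, 1, 2, 5/2, 11/4, 23/8, 93/32, 187/64, 749/256, 2997/1024]  R=[1499/512, 375/128, 47/16, 3]  — 5995/2048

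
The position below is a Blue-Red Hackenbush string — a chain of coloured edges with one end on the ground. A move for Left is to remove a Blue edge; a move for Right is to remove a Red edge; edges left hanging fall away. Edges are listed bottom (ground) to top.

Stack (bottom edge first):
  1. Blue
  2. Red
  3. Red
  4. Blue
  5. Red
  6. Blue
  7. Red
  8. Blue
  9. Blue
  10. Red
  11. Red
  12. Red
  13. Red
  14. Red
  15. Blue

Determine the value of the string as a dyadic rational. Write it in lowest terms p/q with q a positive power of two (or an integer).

edge 1 of 15 (Blue): { 0 | · } gives 1
edge 2 of 15 (Red): { 0 | 1 } gives 1/2
edge 3 of 15 (Red): { 0 | 1/2,1 } gives 1/4
edge 4 of 15 (Blue): { 0,1/4 | 1/2,1 } gives 3/8
edge 5 of 15 (Red): { 0,1/4 | 3/8,1/2,1 } gives 5/16
edge 6 of 15 (Blue): { 0,1/4,5/16 | 3/8,1/2,1 } gives 11/32
edge 7 of 15 (Red): { 0,1/4,5/16 | 11/32,3/8,1/2,1 } gives 21/64
edge 8 of 15 (Blue): { 0,1/4,5/16,21/64 | 11/32,3/8,1/2,1 } gives 43/128
edge 9 of 15 (Blue): { 0,1/4,5/16,21/64,43/128 | 11/32,3/8,1/2,1 } gives 87/256
edge 10 of 15 (Red): { 0,1/4,5/16,21/64,43/128 | 87/256,11/32,3/8,1/2,1 } gives 173/512
edge 11 of 15 (Red): { 0,1/4,5/16,21/64,43/128 | 173/512,87/256,11/32,3/8,1/2,1 } gives 345/1024
edge 12 of 15 (Red): { 0,1/4,5/16,21/64,43/128 | 345/1024,173/512,87/256,11/32,3/8,1/2,1 } gives 689/2048
edge 13 of 15 (Red): { 0,1/4,5/16,21/64,43/128 | 689/2048,345/1024,173/512,87/256,11/32,3/8,1/2,1 } gives 1377/4096
edge 14 of 15 (Red): { 0,1/4,5/16,21/64,43/128 | 1377/4096,689/2048,345/1024,173/512,87/256,11/32,3/8,1/2,1 } gives 2753/8192
edge 15 of 15 (Blue): { 0,1/4,5/16,21/64,43/128,2753/8192 | 1377/4096,689/2048,345/1024,173/512,87/256,11/32,3/8,1/2,1 } gives 5507/16384

5507/16384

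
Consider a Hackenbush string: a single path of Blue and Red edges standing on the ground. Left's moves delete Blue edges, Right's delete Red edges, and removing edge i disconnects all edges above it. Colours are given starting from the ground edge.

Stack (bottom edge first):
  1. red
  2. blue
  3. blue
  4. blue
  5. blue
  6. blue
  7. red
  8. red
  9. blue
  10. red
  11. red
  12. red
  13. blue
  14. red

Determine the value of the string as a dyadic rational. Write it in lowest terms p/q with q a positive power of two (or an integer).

-443/8192

Prefix values for red blue blue blue blue blue red red blue red red red blue red via {L|R} + simplicity:
r: Left { — }, Right { 0 } ⇒ simplest -1
rb: Left { -1 }, Right { 0 } ⇒ simplest -1/2
rbb: Left { -1,-1/2 }, Right { 0 } ⇒ simplest -1/4
rbbb: Left { -1,-1/2,-1/4 }, Right { 0 } ⇒ simplest -1/8
rbbbb: Left { -1,-1/2,-1/4,-1/8 }, Right { 0 } ⇒ simplest -1/16
rbbbbb: Left { -1,-1/2,-1/4,-1/8,-1/16 }, Right { 0 } ⇒ simplest -1/32
rbbbbbr: Left { -1,-1/2,-1/4,-1/8,-1/16 }, Right { -1/32,0 } ⇒ simplest -3/64
rbbbbbrr: Left { -1,-1/2,-1/4,-1/8,-1/16 }, Right { -3/64,-1/32,0 } ⇒ simplest -7/128
rbbbbbrrb: Left { -1,-1/2,-1/4,-1/8,-1/16,-7/128 }, Right { -3/64,-1/32,0 } ⇒ simplest -13/256
rbbbbbrrbr: Left { -1,-1/2,-1/4,-1/8,-1/16,-7/128 }, Right { -13/256,-3/64,-1/32,0 } ⇒ simplest -27/512
rbbbbbrrbrr: Left { -1,-1/2,-1/4,-1/8,-1/16,-7/128 }, Right { -27/512,-13/256,-3/64,-1/32,0 } ⇒ simplest -55/1024
rbbbbbrrbrrr: Left { -1,-1/2,-1/4,-1/8,-1/16,-7/128 }, Right { -55/1024,-27/512,-13/256,-3/64,-1/32,0 } ⇒ simplest -111/2048
rbbbbbrrbrrrb: Left { -1,-1/2,-1/4,-1/8,-1/16,-7/128,-111/2048 }, Right { -55/1024,-27/512,-13/256,-3/64,-1/32,0 } ⇒ simplest -221/4096
rbbbbbrrbrrrbr: Left { -1,-1/2,-1/4,-1/8,-1/16,-7/128,-111/2048 }, Right { -221/4096,-55/1024,-27/512,-13/256,-3/64,-1/32,0 } ⇒ simplest -443/8192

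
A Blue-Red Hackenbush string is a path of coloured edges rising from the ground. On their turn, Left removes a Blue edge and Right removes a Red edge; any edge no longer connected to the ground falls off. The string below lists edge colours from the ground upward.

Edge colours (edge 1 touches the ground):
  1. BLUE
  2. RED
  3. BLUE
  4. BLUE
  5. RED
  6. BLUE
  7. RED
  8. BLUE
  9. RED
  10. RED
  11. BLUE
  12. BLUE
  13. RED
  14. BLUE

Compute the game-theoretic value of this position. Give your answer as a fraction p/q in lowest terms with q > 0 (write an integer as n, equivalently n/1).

1 of 14 · B · max L 0 · min R +∞ gives 1
2 of 14 · BR · max L 0 · min R 1 gives 1/2
3 of 14 · BRB · max L 1/2 · min R 1 gives 3/4
4 of 14 · BRBB · max L 3/4 · min R 1 gives 7/8
5 of 14 · BRBBR · max L 3/4 · min R 7/8 gives 13/16
6 of 14 · BRBBRB · max L 13/16 · min R 7/8 gives 27/32
7 of 14 · BRBBRBR · max L 13/16 · min R 27/32 gives 53/64
8 of 14 · BRBBRBRB · max L 53/64 · min R 27/32 gives 107/128
9 of 14 · BRBBRBRBR · max L 53/64 · min R 107/128 gives 213/256
10 of 14 · BRBBRBRBRR · max L 53/64 · min R 213/256 gives 425/512
11 of 14 · BRBBRBRBRRB · max L 425/512 · min R 213/256 gives 851/1024
12 of 14 · BRBBRBRBRRBB · max L 851/1024 · min R 213/256 gives 1703/2048
13 of 14 · BRBBRBRBRRBBR · max L 851/1024 · min R 1703/2048 gives 3405/4096
14 of 14 · BRBBRBRBRRBBRB · max L 3405/4096 · min R 1703/2048 gives 6811/8192

6811/8192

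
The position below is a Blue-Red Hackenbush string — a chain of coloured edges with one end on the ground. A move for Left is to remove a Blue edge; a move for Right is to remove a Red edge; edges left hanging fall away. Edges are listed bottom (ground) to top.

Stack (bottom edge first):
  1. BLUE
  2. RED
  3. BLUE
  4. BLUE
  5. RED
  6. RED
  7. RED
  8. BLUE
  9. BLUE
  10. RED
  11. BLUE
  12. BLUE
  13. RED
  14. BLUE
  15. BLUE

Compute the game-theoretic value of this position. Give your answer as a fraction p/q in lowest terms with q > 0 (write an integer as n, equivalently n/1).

g(B) = { 0 | · } = 1
g(BR) = { 0 | 1 } = 1/2
g(BRB) = { 0, 1/2 | 1 } = 3/4
g(BRBB) = { 0, 1/2, 3/4 | 1 } = 7/8
g(BRBBR) = { 0, 1/2, 3/4 | 7/8, 1 } = 13/16
g(BRBBRR) = { 0, 1/2, 3/4 | 13/16, 7/8, 1 } = 25/32
g(BRBBRRR) = { 0, 1/2, 3/4 | 25/32, 13/16, 7/8, 1 } = 49/64
g(BRBBRRRB) = { 0, 1/2, 3/4, 49/64 | 25/32, 13/16, 7/8, 1 } = 99/128
g(BRBBRRRBB) = { 0, 1/2, 3/4, 49/64, 99/128 | 25/32, 13/16, 7/8, 1 } = 199/256
g(BRBBRRRBBR) = { 0, 1/2, 3/4, 49/64, 99/128 | 199/256, 25/32, 13/16, 7/8, 1 } = 397/512
g(BRBBRRRBBRB) = { 0, 1/2, 3/4, 49/64, 99/128, 397/512 | 199/256, 25/32, 13/16, 7/8, 1 } = 795/1024
g(BRBBRRRBBRBB) = { 0, 1/2, 3/4, 49/64, 99/128, 397/512, 795/1024 | 199/256, 25/32, 13/16, 7/8, 1 } = 1591/2048
g(BRBBRRRBBRBBR) = { 0, 1/2, 3/4, 49/64, 99/128, 397/512, 795/1024 | 1591/2048, 199/256, 25/32, 13/16, 7/8, 1 } = 3181/4096
g(BRBBRRRBBRBBRB) = { 0, 1/2, 3/4, 49/64, 99/128, 397/512, 795/1024, 3181/4096 | 1591/2048, 199/256, 25/32, 13/16, 7/8, 1 } = 6363/8192
g(BRBBRRRBBRBBRBB) = { 0, 1/2, 3/4, 49/64, 99/128, 397/512, 795/1024, 3181/4096, 6363/8192 | 1591/2048, 199/256, 25/32, 13/16, 7/8, 1 } = 12727/16384

12727/16384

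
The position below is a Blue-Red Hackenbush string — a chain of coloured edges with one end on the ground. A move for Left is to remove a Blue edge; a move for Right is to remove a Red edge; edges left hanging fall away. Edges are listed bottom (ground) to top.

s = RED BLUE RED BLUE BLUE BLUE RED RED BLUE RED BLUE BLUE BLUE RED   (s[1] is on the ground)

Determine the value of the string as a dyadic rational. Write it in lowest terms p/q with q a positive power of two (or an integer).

-4515/8192

Prefix values for RED BLUE RED BLUE BLUE BLUE RED RED BLUE RED BLUE BLUE BLUE RED via {L|R} + simplicity:
1 of 14 · R · max L −∞ · min R 0 — -1
2 of 14 · RB · max L -1 · min R 0 — -1/2
3 of 14 · RBR · max L -1 · min R -1/2 — -3/4
4 of 14 · RBRB · max L -3/4 · min R -1/2 — -5/8
5 of 14 · RBRBB · max L -5/8 · min R -1/2 — -9/16
6 of 14 · RBRBBB · max L -9/16 · min R -1/2 — -17/32
7 of 14 · RBRBBBR · max L -9/16 · min R -17/32 — -35/64
8 of 14 · RBRBBBRR · max L -9/16 · min R -35/64 — -71/128
9 of 14 · RBRBBBRRB · max L -71/128 · min R -35/64 — -141/256
10 of 14 · RBRBBBRRBR · max L -71/128 · min R -141/256 — -283/512
11 of 14 · RBRBBBRRBRB · max L -283/512 · min R -141/256 — -565/1024
12 of 14 · RBRBBBRRBRBB · max L -565/1024 · min R -141/256 — -1129/2048
13 of 14 · RBRBBBRRBRBBB · max L -1129/2048 · min R -141/256 — -2257/4096
14 of 14 · RBRBBBRRBRBBBR · max L -1129/2048 · min R -2257/4096 — -4515/8192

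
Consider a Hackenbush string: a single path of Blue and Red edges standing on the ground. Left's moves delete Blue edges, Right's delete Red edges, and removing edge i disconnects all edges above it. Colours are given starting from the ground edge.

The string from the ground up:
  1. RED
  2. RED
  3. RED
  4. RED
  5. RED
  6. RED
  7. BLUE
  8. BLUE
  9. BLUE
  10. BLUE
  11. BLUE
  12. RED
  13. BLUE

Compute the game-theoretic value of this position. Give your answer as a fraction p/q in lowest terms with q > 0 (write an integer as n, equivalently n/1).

-645/128

Recurse on prefixes of the 13-edge string RED RED RED RED RED RED BLUE BLUE BLUE BLUE BLUE RED BLUE:
val(R) = { · | 0 } -> -1
val(RR) = { · | -1,0 } -> -2
val(RRR) = { · | -2,-1,0 } -> -3
val(RRRR) = { · | -3,-2,-1,0 } -> -4
val(RRRRR) = { · | -4,-3,-2,-1,0 } -> -5
val(RRRRRR) = { · | -5,-4,-3,-2,-1,0 } -> -6
val(RRRRRRB) = { -6 | -5,-4,-3,-2,-1,0 } -> -11/2
val(RRRRRRBB) = { -6,-11/2 | -5,-4,-3,-2,-1,0 } -> -21/4
val(RRRRRRBBB) = { -6,-11/2,-21/4 | -5,-4,-3,-2,-1,0 } -> -41/8
val(RRRRRRBBBB) = { -6,-11/2,-21/4,-41/8 | -5,-4,-3,-2,-1,0 } -> -81/16
val(RRRRRRBBBBB) = { -6,-11/2,-21/4,-41/8,-81/16 | -5,-4,-3,-2,-1,0 } -> -161/32
val(RRRRRRBBBBBR) = { -6,-11/2,-21/4,-41/8,-81/16 | -161/32,-5,-4,-3,-2,-1,0 } -> -323/64
val(RRRRRRBBBBBRB) = { -6,-11/2,-21/4,-41/8,-81/16,-323/64 | -161/32,-5,-4,-3,-2,-1,0 } -> -645/128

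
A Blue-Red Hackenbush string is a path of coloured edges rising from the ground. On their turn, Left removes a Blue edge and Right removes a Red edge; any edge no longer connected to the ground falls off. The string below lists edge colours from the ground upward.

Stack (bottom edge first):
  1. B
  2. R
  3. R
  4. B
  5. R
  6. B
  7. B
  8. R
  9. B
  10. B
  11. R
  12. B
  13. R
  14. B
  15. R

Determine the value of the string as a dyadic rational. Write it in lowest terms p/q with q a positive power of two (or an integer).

val(B) = { 0 | (no moves) } -> 1
val(BR) = { 0 | 1 } -> 1/2
val(BRR) = { 0 | 1/2, 1 } -> 1/4
val(BRRB) = { 0, 1/4 | 1/2, 1 } -> 3/8
val(BRRBR) = { 0, 1/4 | 3/8, 1/2, 1 } -> 5/16
val(BRRBRB) = { 0, 1/4, 5/16 | 3/8, 1/2, 1 } -> 11/32
val(BRRBRBB) = { 0, 1/4, 5/16, 11/32 | 3/8, 1/2, 1 } -> 23/64
val(BRRBRBBR) = { 0, 1/4, 5/16, 11/32 | 23/64, 3/8, 1/2, 1 } -> 45/128
val(BRRBRBBRB) = { 0, 1/4, 5/16, 11/32, 45/128 | 23/64, 3/8, 1/2, 1 } -> 91/256
val(BRRBRBBRBB) = { 0, 1/4, 5/16, 11/32, 45/128, 91/256 | 23/64, 3/8, 1/2, 1 } -> 183/512
val(BRRBRBBRBBR) = { 0, 1/4, 5/16, 11/32, 45/128, 91/256 | 183/512, 23/64, 3/8, 1/2, 1 } -> 365/1024
val(BRRBRBBRBBRB) = { 0, 1/4, 5/16, 11/32, 45/128, 91/256, 365/1024 | 183/512, 23/64, 3/8, 1/2, 1 } -> 731/2048
val(BRRBRBBRBBRBR) = { 0, 1/4, 5/16, 11/32, 45/128, 91/256, 365/1024 | 731/2048, 183/512, 23/64, 3/8, 1/2, 1 } -> 1461/4096
val(BRRBRBBRBBRBRB) = { 0, 1/4, 5/16, 11/32, 45/128, 91/256, 365/1024, 1461/4096 | 731/2048, 183/512, 23/64, 3/8, 1/2, 1 } -> 2923/8192
val(BRRBRBBRBBRBRBR) = { 0, 1/4, 5/16, 11/32, 45/128, 91/256, 365/1024, 1461/4096 | 2923/8192, 731/2048, 183/512, 23/64, 3/8, 1/2, 1 } -> 5845/16384

5845/16384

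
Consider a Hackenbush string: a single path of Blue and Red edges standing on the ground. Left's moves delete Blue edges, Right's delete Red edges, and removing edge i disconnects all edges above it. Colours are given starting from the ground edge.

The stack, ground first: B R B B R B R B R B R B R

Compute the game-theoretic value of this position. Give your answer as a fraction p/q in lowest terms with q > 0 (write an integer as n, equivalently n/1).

step 1: add B to get B; options L={ 0 } R={ ∅ } — 1
step 2: add R to get BR; options L={ 0 } R={ 1 } — 1/2
step 3: add B to get BRB; options L={ 0, 1/2 } R={ 1 } — 3/4
step 4: add B to get BRBB; options L={ 0, 1/2, 3/4 } R={ 1 } — 7/8
step 5: add R to get BRBBR; options L={ 0, 1/2, 3/4 } R={ 7/8, 1 } — 13/16
step 6: add B to get BRBBRB; options L={ 0, 1/2, 3/4, 13/16 } R={ 7/8, 1 } — 27/32
step 7: add R to get BRBBRBR; options L={ 0, 1/2, 3/4, 13/16 } R={ 27/32, 7/8, 1 } — 53/64
step 8: add B to get BRBBRBRB; options L={ 0, 1/2, 3/4, 13/16, 53/64 } R={ 27/32, 7/8, 1 } — 107/128
step 9: add R to get BRBBRBRBR; options L={ 0, 1/2, 3/4, 13/16, 53/64 } R={ 107/128, 27/32, 7/8, 1 } — 213/256
step 10: add B to get BRBBRBRBRB; options L={ 0, 1/2, 3/4, 13/16, 53/64, 213/256 } R={ 107/128, 27/32, 7/8, 1 } — 427/512
step 11: add R to get BRBBRBRBRBR; options L={ 0, 1/2, 3/4, 13/16, 53/64, 213/256 } R={ 427/512, 107/128, 27/32, 7/8, 1 } — 853/1024
step 12: add B to get BRBBRBRBRBRB; options L={ 0, 1/2, 3/4, 13/16, 53/64, 213/256, 853/1024 } R={ 427/512, 107/128, 27/32, 7/8, 1 } — 1707/2048
step 13: add R to get BRBBRBRBRBRBR; options L={ 0, 1/2, 3/4, 13/16, 53/64, 213/256, 853/1024 } R={ 1707/2048, 427/512, 107/128, 27/32, 7/8, 1 } — 3413/4096

3413/4096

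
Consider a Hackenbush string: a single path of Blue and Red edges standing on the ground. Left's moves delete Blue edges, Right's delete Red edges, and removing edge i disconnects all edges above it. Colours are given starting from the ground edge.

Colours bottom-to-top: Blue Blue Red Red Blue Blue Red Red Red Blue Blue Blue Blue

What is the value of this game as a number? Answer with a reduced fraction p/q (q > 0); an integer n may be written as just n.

2847/2048

Recurse on prefixes of the 13-edge string Blue Blue Red Red Blue Blue Red Red Red Blue Blue Blue Blue:
step 1: add Blue to get B; options L={ 0 } R={ — } -> 1
step 2: add Blue to get BB; options L={ 0,1 } R={ — } -> 2
step 3: add Red to get BBR; options L={ 0,1 } R={ 2 } -> 3/2
step 4: add Red to get BBRR; options L={ 0,1 } R={ 3/2,2 } -> 5/4
step 5: add Blue to get BBRRB; options L={ 0,1,5/4 } R={ 3/2,2 } -> 11/8
step 6: add Blue to get BBRRBB; options L={ 0,1,5/4,11/8 } R={ 3/2,2 } -> 23/16
step 7: add Red to get BBRRBBR; options L={ 0,1,5/4,11/8 } R={ 23/16,3/2,2 } -> 45/32
step 8: add Red to get BBRRBBRR; options L={ 0,1,5/4,11/8 } R={ 45/32,23/16,3/2,2 } -> 89/64
step 9: add Red to get BBRRBBRRR; options L={ 0,1,5/4,11/8 } R={ 89/64,45/32,23/16,3/2,2 } -> 177/128
step 10: add Blue to get BBRRBBRRRB; options L={ 0,1,5/4,11/8,177/128 } R={ 89/64,45/32,23/16,3/2,2 } -> 355/256
step 11: add Blue to get BBRRBBRRRBB; options L={ 0,1,5/4,11/8,177/128,355/256 } R={ 89/64,45/32,23/16,3/2,2 } -> 711/512
step 12: add Blue to get BBRRBBRRRBBB; options L={ 0,1,5/4,11/8,177/128,355/256,711/512 } R={ 89/64,45/32,23/16,3/2,2 } -> 1423/1024
step 13: add Blue to get BBRRBBRRRBBBB; options L={ 0,1,5/4,11/8,177/128,355/256,711/512,1423/1024 } R={ 89/64,45/32,23/16,3/2,2 } -> 2847/2048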